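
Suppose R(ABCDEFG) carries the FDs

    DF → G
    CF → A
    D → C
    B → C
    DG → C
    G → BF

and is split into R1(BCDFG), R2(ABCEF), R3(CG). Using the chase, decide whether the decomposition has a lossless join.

Chase test. Columns are ABCDEFG; row i has aⱼ where attribute j ∈ Ri, else bᵢⱼ.
Initial tableau (one row per fragment):
  row 1: b11 a2 a3 a4 b15 a6 a7
  row 2: a1 a2 a3 b24 a5 a6 b27
  row 3: b31 b32 a3 b34 b35 b36 a7
Rows 1 and 2 agree on CF; apply CF→A and equate their A entries.
Rows 1 and 3 agree on G; apply G→BF and equate their BF entries.
Rows 1 and 3 agree on CF; apply CF→A and equate their A entries.
No row becomes fully distinguished — the join is lossy.

No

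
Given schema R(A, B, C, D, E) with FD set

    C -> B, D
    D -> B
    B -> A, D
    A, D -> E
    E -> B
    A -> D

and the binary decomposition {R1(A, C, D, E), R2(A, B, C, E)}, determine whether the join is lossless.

Common attributes: R1 ∩ R2 = {A, C, E}.
Closure of {A, C, E}: C → B, D applies, adding B, D. So (A, C, E)⁺ = {A, B, C, D, E}.
This closure contains every attribute of R1, so R1 ∩ R2 → R1. The join is lossless.

Yes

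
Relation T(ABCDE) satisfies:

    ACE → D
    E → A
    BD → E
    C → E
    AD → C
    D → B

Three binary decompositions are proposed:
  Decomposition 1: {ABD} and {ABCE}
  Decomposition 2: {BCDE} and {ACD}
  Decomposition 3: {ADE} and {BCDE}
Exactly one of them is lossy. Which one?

Decomposition 1

Decomposition 1: common = {AB}, closure = {AB} → lossy.
Decomposition 2: common = {CD}, closure = {ABCDE} → lossless.
Decomposition 3: common = {DE}, closure = {ABCDE} → lossless.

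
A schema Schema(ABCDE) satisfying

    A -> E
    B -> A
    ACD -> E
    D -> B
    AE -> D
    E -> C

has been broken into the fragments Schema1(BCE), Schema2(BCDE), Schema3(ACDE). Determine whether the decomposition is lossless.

Chase test. Columns are ABCDE; row i has aⱼ where attribute j ∈ Schemai, else bᵢⱼ.
Initial tableau (one row per fragment):
  row 1: b11 a2 a3 b14 a5
  row 2: b21 a2 a3 a4 a5
  row 3: a1 b32 a3 a4 a5
Rows 1 and 2 agree on B; apply B→A and equate their A entries.
Rows 2 and 3 agree on D; apply D→B and equate their B entries.
Rows 1 and 2 agree on AE; apply AE→D and equate their D entries.
Rows 1 and 3 agree on B; apply B→A and equate their A entries.
Row 1 is now all distinguished symbols — the join is lossless.

Yes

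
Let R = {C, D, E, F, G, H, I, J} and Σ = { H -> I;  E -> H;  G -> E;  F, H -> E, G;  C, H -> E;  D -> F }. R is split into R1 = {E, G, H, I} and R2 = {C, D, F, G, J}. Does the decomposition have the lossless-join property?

Yes

Common attributes: R1 ∩ R2 = {G}.
Closure of {G}: G → E applies, adding E; E → H applies, adding H; H → I applies, adding I. So (G)⁺ = {E, G, H, I}.
This closure contains every attribute of R1, so R1 ∩ R2 → R1. The join is lossless.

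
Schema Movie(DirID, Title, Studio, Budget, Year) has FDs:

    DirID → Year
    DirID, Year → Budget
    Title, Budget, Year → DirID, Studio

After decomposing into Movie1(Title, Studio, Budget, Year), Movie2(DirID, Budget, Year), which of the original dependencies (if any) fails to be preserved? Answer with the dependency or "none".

Title, Budget, Year → DirID, Studio

Check Title, Budget, Year → DirID, Studio: no single fragment contains all of {DirID, Title, Studio, Budget, Year}, and the restricted closure of {Title, Budget, Year} across the fragments never reaches {DirID, Studio}.
DirID → Year is preserved.
DirID, Year → Budget is preserved.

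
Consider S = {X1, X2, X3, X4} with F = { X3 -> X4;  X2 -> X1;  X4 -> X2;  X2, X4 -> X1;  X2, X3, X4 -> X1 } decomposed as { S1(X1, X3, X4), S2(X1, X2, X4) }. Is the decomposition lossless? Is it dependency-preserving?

lossless and dependency-preserving

Lossless test: (X1, X4)⁺ = {X1, X2, X4}, which contains all of one fragment — lossless.
Dependency preservation: X2, X3, X4 → X1 is not contained in any single fragment, but the restricted closure of its left-hand side across the fragments still reaches the right-hand side; the remaining FDs each lie inside some fragment. All dependencies are preserved.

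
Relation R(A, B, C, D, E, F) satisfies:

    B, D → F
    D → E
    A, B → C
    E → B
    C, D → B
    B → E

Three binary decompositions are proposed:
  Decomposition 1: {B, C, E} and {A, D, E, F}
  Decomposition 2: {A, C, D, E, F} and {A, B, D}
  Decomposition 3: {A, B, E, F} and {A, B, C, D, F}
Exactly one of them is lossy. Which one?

Decomposition 1: common = {E}, closure = {B, E} → lossy.
Decomposition 2: common = {A, D}, closure = {A, B, C, D, E, F} → lossless.
Decomposition 3: common = {A, B, F}, closure = {A, B, C, E, F} → lossless.

Decomposition 1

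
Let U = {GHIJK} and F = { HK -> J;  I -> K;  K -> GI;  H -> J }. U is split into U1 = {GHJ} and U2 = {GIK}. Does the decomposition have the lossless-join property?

No

Common attributes: U1 ∩ U2 = {G}.
No dependency enlarges {G}, so (G)⁺ = {G}.
The closure contains neither all of U1 = {GHJ} nor all of U2 = {GIK}, so the common attributes are not a superkey of either fragment. The join is lossy.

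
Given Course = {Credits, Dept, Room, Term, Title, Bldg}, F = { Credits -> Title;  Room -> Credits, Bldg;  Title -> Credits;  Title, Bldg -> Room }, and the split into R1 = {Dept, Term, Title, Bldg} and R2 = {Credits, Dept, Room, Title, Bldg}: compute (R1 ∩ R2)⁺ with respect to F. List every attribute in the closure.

R1 ∩ R2 = {Dept, Title, Bldg}.
Title → Credits applies, adding Credits
Title, Bldg → Room applies, adding Room
Closure: {Credits, Dept, Room, Title, Bldg}.

Credits, Dept, Room, Title, Bldg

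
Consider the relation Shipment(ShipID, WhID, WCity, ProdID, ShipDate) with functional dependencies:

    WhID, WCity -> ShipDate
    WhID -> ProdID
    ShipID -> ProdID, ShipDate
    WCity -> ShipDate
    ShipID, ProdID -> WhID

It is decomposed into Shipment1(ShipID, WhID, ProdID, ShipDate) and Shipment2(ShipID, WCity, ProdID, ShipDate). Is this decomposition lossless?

Yes

Common attributes: Shipment1 ∩ Shipment2 = {ShipID, ProdID, ShipDate}.
Closure of {ShipID, ProdID, ShipDate}: ShipID, ProdID → WhID applies, adding WhID. So (ShipID, ProdID, ShipDate)⁺ = {ShipID, WhID, ProdID, ShipDate}.
This closure contains every attribute of Shipment1, so Shipment1 ∩ Shipment2 → Shipment1. The join is lossless.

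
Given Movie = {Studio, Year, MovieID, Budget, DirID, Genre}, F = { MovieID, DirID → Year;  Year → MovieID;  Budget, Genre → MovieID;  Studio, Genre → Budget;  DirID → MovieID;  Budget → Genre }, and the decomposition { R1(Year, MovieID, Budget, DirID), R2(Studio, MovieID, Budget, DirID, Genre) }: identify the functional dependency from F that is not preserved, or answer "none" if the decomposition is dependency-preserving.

none

MovieID, DirID → Year lies within R1.
Year → MovieID lies within R1.
Budget, Genre → MovieID lies within R2.
Studio, Genre → Budget lies within R2.
DirID → MovieID lies within R1.
Budget → Genre lies within R2.
Every dependency is enforceable on the fragments, so the decomposition is dependency-preserving.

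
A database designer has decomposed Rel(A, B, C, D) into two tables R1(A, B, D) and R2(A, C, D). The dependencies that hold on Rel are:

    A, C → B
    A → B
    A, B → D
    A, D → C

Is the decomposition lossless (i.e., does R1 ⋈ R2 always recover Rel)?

Yes

Common attributes: R1 ∩ R2 = {A, D}.
Closure of {A, D}: A → B applies, adding B; A, D → C applies, adding C. So (A, D)⁺ = {A, B, C, D}.
This closure contains every attribute of R1, so R1 ∩ R2 → R1. The join is lossless.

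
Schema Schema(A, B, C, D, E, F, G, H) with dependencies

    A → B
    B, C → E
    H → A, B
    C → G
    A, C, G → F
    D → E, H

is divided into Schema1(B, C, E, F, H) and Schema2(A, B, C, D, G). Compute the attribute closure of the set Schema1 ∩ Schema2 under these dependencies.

B, C, E, G

Schema1 ∩ Schema2 = {B, C}.
B, C → E applies, adding E
C → G applies, adding G
Closure: {B, C, E, G}.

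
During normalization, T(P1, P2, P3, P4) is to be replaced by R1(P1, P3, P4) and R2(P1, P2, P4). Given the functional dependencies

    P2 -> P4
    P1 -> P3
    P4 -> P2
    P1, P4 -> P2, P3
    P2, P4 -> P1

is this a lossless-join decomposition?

Yes

Common attributes: R1 ∩ R2 = {P1, P4}.
Closure of {P1, P4}: P1 → P3 applies, adding P3; P4 → P2 applies, adding P2. So (P1, P4)⁺ = {P1, P2, P3, P4}.
This closure contains every attribute of R1, so R1 ∩ R2 → R1. The join is lossless.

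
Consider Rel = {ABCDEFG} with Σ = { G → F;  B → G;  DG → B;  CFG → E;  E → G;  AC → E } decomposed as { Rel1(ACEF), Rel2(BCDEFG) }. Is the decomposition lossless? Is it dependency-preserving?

lossy but dependency-preserving

Lossless test: (CEF)⁺ = {CEFG}, which is a superkey of neither fragment — lossy.
Dependency preservation: every FD's attributes lie within a single fragment, so each can be enforced locally — preserved.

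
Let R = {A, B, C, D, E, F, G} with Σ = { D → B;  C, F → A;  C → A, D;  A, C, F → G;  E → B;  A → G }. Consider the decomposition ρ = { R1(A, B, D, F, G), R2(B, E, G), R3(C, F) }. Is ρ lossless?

No

Chase test. Columns are A, B, C, D, E, F, G; row i has aⱼ where attribute j ∈ Ri, else bᵢⱼ.
Initial tableau (one row per fragment):
  row 1: a1 a2 b13 a4 b15 a6 a7
  row 2: b21 a2 b23 b24 a5 b26 a7
  row 3: b31 b32 a3 b34 b35 a6 b37
No row becomes fully distinguished — the join is lossy.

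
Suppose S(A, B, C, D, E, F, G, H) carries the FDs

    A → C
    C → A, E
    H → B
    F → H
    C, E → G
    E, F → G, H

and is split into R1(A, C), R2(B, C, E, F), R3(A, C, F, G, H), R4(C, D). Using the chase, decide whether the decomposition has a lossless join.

Chase test. Columns are A, B, C, D, E, F, G, H; row i has aⱼ where attribute j ∈ Ri, else bᵢⱼ.
Initial tableau (one row per fragment):
  row 1: a1 b12 a3 b14 b15 b16 b17 b18
  row 2: b21 a2 a3 b24 a5 a6 b27 b28
  row 3: a1 b32 a3 b34 b35 a6 a7 a8
  row 4: b41 b42 a3 a4 b45 b46 b47 b48
Rows 1 and 2 agree on C; apply C→A, E and equate their A, E entries.
Rows 1 and 3 agree on C; apply C→A, E and equate their A, E entries.
Rows 1 and 4 agree on C; apply C→A, E and equate their A, E entries.
Rows 2 and 3 agree on F; apply F→H and equate their H entries.
Rows 1 and 2 agree on C, E; apply C, E→G and equate their G entries.
Rows 1 and 3 agree on C, E; apply C, E→G and equate their G entries.
Rows 1 and 4 agree on C, E; apply C, E→G and equate their G entries.
Rows 2 and 3 agree on H; apply H→B and equate their B entries.
No row becomes fully distinguished — the join is lossy.

No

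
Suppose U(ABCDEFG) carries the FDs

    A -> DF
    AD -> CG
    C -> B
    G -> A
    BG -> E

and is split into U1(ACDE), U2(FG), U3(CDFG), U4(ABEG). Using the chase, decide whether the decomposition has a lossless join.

Chase test. Columns are ABCDEFG; row i has aⱼ where attribute j ∈ Ui, else bᵢⱼ.
Initial tableau (one row per fragment):
  row 1: a1 b12 a3 a4 a5 b16 b17
  row 2: b21 b22 b23 b24 b25 a6 a7
  row 3: b31 b32 a3 a4 b35 a6 a7
  row 4: a1 a2 b43 b44 a5 b46 a7
Rows 1 and 4 agree on A; apply A→DF and equate their DF entries.
Rows 1 and 4 agree on AD; apply AD→CG and equate their CG entries.
Rows 1 and 3 agree on C; apply C→B and equate their B entries.
Rows 1 and 4 agree on C; apply C→B and equate their B entries.
Rows 1 and 2 agree on G; apply G→A and equate their A entries.
Rows 1 and 3 agree on G; apply G→A and equate their A entries.
Rows 1 and 3 agree on BG; apply BG→E and equate their E entries.
Rows 1 and 2 agree on A; apply A→DF and equate their DF entries.
Rows 1 and 2 agree on AD; apply AD→CG and equate their CG entries.
Rows 1 and 2 agree on C; apply C→B and equate their B entries.
Rows 1 and 2 agree on BG; apply BG→E and equate their E entries.
Row 1 is now all distinguished symbols — the join is lossless.

Yes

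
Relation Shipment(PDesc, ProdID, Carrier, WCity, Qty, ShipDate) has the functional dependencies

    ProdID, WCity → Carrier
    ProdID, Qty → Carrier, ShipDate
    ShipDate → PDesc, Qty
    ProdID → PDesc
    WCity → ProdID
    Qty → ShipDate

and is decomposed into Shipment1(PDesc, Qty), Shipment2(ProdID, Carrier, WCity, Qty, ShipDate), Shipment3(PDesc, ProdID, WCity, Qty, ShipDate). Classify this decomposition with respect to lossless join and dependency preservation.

lossless and dependency-preserving

Lossless test (chase): Rows 2 and 3 agree on ProdID, WCity; apply ProdID, WCity→Carrier and equate their Carrier entries. Rows 2 and 3 agree on ShipDate; apply ShipDate→PDesc, Qty and equate their PDesc, Qty entries. Rows 1 and 2 agree on Qty; apply Qty→ShipDate and equate their ShipDate entries. Row 2 is now all distinguished symbols — the join is lossless.
Dependency preservation: every FD's attributes lie within a single fragment, so each can be enforced locally — preserved.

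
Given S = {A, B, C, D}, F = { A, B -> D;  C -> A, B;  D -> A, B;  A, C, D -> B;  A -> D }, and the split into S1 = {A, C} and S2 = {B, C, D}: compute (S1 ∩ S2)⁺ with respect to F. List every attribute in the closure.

A, B, C, D

S1 ∩ S2 = {C}.
C → A, B applies, adding A, B
A → D applies, adding D
Closure: {A, B, C, D}.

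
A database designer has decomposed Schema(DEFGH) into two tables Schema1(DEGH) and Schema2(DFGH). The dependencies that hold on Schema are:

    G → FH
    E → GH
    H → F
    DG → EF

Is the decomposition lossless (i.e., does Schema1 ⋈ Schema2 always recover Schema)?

Common attributes: Schema1 ∩ Schema2 = {DGH}.
Closure of {DGH}: G → FH applies, adding F; DG → EF applies, adding E. So (DGH)⁺ = {DEFGH}.
This closure contains every attribute of Schema1, so Schema1 ∩ Schema2 → Schema1. The join is lossless.

Yes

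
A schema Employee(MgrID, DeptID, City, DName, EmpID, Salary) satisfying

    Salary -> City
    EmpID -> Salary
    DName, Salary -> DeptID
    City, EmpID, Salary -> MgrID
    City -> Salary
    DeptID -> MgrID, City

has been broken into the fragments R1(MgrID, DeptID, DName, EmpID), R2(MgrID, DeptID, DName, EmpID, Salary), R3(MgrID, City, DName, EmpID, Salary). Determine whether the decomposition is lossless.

Chase test. Columns are MgrID, DeptID, City, DName, EmpID, Salary; row i has aⱼ where attribute j ∈ Ri, else bᵢⱼ.
Initial tableau (one row per fragment):
  row 1: a1 a2 b13 a4 a5 b16
  row 2: a1 a2 b23 a4 a5 a6
  row 3: a1 b32 a3 a4 a5 a6
Rows 2 and 3 agree on Salary; apply Salary→City and equate their City entries.
Rows 1 and 2 agree on EmpID; apply EmpID→Salary and equate their Salary entries.
Rows 1 and 3 agree on DName, Salary; apply DName, Salary→DeptID and equate their DeptID entries.
Rows 1 and 2 agree on DeptID; apply DeptID→MgrID, City and equate their MgrID, City entries.
Row 1 is now all distinguished symbols — the join is lossless.

Yes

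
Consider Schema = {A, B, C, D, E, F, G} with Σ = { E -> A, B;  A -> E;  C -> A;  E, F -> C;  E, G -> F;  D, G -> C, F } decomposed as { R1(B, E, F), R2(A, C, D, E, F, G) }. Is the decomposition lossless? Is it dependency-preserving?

Lossless test: (E, F)⁺ = {A, B, C, E, F}, which contains all of one fragment — lossless.
Dependency preservation: E → A, B is not contained in any single fragment, but the restricted closure of its left-hand side across the fragments still reaches the right-hand side; the remaining FDs each lie inside some fragment. All dependencies are preserved.

lossless and dependency-preserving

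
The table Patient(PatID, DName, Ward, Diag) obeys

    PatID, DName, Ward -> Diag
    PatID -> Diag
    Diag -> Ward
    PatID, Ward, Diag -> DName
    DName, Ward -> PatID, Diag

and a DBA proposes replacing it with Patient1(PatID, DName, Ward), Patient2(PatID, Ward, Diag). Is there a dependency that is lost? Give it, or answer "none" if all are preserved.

PatID, DName, Ward → Diag: restricted closure across fragments reaches Diag.
PatID → Diag lies within Patient2.
Diag → Ward lies within Patient2.
PatID, Ward, Diag → DName: restricted closure across fragments reaches DName.
DName, Ward → PatID, Diag: restricted closure across fragments reaches PatID, Diag.
Every dependency is enforceable on the fragments, so the decomposition is dependency-preserving.

none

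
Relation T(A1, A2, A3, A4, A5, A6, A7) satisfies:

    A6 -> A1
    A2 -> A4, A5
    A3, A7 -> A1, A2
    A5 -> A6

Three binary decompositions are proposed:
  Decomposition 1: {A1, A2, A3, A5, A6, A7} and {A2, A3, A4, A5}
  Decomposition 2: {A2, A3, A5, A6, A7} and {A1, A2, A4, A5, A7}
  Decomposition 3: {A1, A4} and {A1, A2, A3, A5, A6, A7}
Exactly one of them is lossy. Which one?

Decomposition 1: common = {A2, A3, A5}, closure = {A1, A2, A3, A4, A5, A6} → lossless.
Decomposition 2: common = {A2, A5, A7}, closure = {A1, A2, A4, A5, A6, A7} → lossless.
Decomposition 3: common = {A1}, closure = {A1} → lossy.

Decomposition 3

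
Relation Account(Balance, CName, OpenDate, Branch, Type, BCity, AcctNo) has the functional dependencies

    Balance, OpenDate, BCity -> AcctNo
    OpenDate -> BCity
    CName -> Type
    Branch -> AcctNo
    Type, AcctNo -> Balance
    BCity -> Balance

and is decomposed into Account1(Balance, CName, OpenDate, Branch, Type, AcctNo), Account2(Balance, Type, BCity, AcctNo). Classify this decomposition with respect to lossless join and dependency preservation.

lossy and not dependency-preserving

Lossless test: (Balance, Type, AcctNo)⁺ = {Balance, Type, AcctNo}, which is a superkey of neither fragment — lossy.
Dependency preservation: the restricted closure of {OpenDate} across the fragments never reaches {BCity}, so OpenDate → BCity cannot be enforced without a join — not preserved.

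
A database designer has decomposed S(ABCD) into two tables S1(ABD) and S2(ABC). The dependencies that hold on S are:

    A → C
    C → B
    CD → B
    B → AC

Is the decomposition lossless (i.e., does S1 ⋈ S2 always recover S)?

Yes

Common attributes: S1 ∩ S2 = {AB}.
Closure of {AB}: A → C applies, adding C. So (AB)⁺ = {ABC}.
This closure contains every attribute of S2, so S1 ∩ S2 → S2. The join is lossless.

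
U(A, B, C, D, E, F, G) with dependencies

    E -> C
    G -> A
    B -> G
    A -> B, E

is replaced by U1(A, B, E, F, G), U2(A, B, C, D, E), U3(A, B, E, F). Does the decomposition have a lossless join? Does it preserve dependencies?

lossy but dependency-preserving

Lossless test (chase): Rows 1 and 2 agree on E; apply E→C and equate their C entries. Rows 1 and 3 agree on E; apply E→C and equate their C entries. Rows 1 and 2 agree on B; apply B→G and equate their G entries. Rows 1 and 3 agree on B; apply B→G and equate their G entries. No row becomes fully distinguished — the join is lossy.
Dependency preservation: every FD's attributes lie within a single fragment, so each can be enforced locally — preserved.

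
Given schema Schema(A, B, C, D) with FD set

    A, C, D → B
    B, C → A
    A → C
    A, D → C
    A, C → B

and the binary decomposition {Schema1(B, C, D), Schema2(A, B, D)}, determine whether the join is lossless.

Common attributes: Schema1 ∩ Schema2 = {B, D}.
No dependency enlarges {B, D}, so (B, D)⁺ = {B, D}.
The closure contains neither all of Schema1 = {B, C, D} nor all of Schema2 = {A, B, D}, so the common attributes are not a superkey of either fragment. The join is lossy.

No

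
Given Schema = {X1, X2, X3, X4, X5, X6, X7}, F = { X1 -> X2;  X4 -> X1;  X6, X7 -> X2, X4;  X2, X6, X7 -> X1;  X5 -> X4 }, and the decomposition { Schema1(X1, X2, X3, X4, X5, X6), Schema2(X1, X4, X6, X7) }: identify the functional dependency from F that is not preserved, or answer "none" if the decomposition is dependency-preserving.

none

X1 → X2 lies within Schema1.
X4 → X1 lies within Schema1.
X6, X7 → X2, X4: restricted closure across fragments reaches X2, X4.
X2, X6, X7 → X1: restricted closure across fragments reaches X1.
X5 → X4 lies within Schema1.
Every dependency is enforceable on the fragments, so the decomposition is dependency-preserving.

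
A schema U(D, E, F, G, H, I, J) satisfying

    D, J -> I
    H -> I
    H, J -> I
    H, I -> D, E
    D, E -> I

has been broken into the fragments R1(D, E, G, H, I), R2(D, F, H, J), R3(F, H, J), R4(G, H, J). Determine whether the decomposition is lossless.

Chase test. Columns are D, E, F, G, H, I, J; row i has aⱼ where attribute j ∈ Ri, else bᵢⱼ.
Initial tableau (one row per fragment):
  row 1: a1 a2 b13 a4 a5 a6 b17
  row 2: a1 b22 a3 b24 a5 b26 a7
  row 3: b31 b32 a3 b34 a5 b36 a7
  row 4: b41 b42 b43 a4 a5 b46 a7
Rows 1 and 2 agree on H; apply H→I and equate their I entries.
Rows 1 and 3 agree on H; apply H→I and equate their I entries.
Rows 1 and 4 agree on H; apply H→I and equate their I entries.
Rows 1 and 2 agree on H, I; apply H, I→D, E and equate their D, E entries.
Rows 1 and 3 agree on H, I; apply H, I→D, E and equate their D, E entries.
Rows 1 and 4 agree on H, I; apply H, I→D, E and equate their D, E entries.
No row becomes fully distinguished — the join is lossy.

No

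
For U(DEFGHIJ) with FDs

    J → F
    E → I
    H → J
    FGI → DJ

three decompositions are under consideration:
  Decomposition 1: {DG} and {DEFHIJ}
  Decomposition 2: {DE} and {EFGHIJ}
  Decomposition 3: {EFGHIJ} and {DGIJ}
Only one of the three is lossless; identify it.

Decomposition 3

Decomposition 1: common = {D}, closure = {D} → lossy.
Decomposition 2: common = {E}, closure = {EI} → lossy.
Decomposition 3: common = {GIJ}, closure = {DFGIJ} → lossless.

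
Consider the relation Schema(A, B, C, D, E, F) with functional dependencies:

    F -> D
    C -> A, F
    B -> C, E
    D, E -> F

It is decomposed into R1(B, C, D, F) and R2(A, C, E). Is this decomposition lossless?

Common attributes: R1 ∩ R2 = {C}.
Closure of {C}: C → A, F applies, adding A, F; F → D applies, adding D. So (C)⁺ = {A, C, D, F}.
The closure contains neither all of R1 = {B, C, D, F} nor all of R2 = {A, C, E}, so the common attributes are not a superkey of either fragment. The join is lossy.

No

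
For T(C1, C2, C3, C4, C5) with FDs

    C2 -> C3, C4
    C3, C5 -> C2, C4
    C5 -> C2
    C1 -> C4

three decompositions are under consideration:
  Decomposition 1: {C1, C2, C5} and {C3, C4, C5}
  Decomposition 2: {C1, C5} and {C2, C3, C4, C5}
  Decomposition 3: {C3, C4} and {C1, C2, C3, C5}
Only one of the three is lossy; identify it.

Decomposition 3

Decomposition 1: common = {C5}, closure = {C2, C3, C4, C5} → lossless.
Decomposition 2: common = {C5}, closure = {C2, C3, C4, C5} → lossless.
Decomposition 3: common = {C3}, closure = {C3} → lossy.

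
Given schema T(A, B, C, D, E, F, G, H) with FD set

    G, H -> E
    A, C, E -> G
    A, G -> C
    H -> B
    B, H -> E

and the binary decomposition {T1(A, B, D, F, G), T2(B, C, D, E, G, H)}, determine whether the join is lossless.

No

Common attributes: T1 ∩ T2 = {B, D, G}.
No dependency enlarges {B, D, G}, so (B, D, G)⁺ = {B, D, G}.
The closure contains neither all of T1 = {A, B, D, F, G} nor all of T2 = {B, C, D, E, G, H}, so the common attributes are not a superkey of either fragment. The join is lossy.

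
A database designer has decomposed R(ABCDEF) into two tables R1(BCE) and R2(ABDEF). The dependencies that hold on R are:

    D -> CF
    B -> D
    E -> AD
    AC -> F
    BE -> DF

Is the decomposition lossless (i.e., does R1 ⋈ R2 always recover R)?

Yes

Common attributes: R1 ∩ R2 = {BE}.
Closure of {BE}: B → D applies, adding D; E → AD applies, adding A; BE → DF applies, adding F; D → CF applies, adding C. So (BE)⁺ = {ABCDEF}.
This closure contains every attribute of R1, so R1 ∩ R2 → R1. The join is lossless.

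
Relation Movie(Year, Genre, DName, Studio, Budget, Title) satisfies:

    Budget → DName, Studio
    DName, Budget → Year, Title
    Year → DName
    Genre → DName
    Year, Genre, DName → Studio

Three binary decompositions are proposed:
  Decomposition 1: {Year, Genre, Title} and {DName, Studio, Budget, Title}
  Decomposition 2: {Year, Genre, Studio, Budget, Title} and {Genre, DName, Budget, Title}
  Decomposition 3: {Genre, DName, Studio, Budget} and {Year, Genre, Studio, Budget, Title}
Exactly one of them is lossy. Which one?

Decomposition 1

Decomposition 1: common = {Title}, closure = {Title} → lossy.
Decomposition 2: common = {Genre, Budget, Title}, closure = {Year, Genre, DName, Studio, Budget, Title} → lossless.
Decomposition 3: common = {Genre, Studio, Budget}, closure = {Year, Genre, DName, Studio, Budget, Title} → lossless.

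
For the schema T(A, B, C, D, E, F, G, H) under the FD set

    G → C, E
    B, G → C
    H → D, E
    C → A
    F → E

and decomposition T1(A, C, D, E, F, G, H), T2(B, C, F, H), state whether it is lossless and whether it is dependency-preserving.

lossy but dependency-preserving

Lossless test: (C, F, H)⁺ = {A, C, D, E, F, H}, which is a superkey of neither fragment — lossy.
Dependency preservation: B, G → C is not contained in any single fragment, but the restricted closure of its left-hand side across the fragments still reaches the right-hand side; the remaining FDs each lie inside some fragment. All dependencies are preserved.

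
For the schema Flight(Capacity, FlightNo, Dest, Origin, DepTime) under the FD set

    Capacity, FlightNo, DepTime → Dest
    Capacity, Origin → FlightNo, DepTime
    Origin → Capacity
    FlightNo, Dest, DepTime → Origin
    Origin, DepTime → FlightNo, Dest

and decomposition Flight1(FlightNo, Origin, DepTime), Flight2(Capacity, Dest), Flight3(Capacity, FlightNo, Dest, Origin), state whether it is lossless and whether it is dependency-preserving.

lossless but not dependency-preserving

Lossless test (chase): Rows 1 and 3 agree on Origin; apply Origin→Capacity and equate their Capacity entries. Rows 1 and 3 agree on Capacity, Origin; apply Capacity, Origin→FlightNo, DepTime and equate their FlightNo, DepTime entries. Rows 1 and 3 agree on Origin, DepTime; apply Origin, DepTime→FlightNo, Dest and equate their FlightNo, Dest entries. Row 1 is now all distinguished symbols — the join is lossless.
Dependency preservation: the restricted closure of {Capacity, FlightNo, DepTime} across the fragments never reaches {Dest}, so Capacity, FlightNo, DepTime → Dest cannot be enforced without a join — not preserved.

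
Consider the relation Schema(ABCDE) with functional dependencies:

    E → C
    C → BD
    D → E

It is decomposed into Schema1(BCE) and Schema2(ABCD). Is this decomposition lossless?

Yes

Common attributes: Schema1 ∩ Schema2 = {BC}.
Closure of {BC}: C → BD applies, adding D; D → E applies, adding E. So (BC)⁺ = {BCDE}.
This closure contains every attribute of Schema1, so Schema1 ∩ Schema2 → Schema1. The join is lossless.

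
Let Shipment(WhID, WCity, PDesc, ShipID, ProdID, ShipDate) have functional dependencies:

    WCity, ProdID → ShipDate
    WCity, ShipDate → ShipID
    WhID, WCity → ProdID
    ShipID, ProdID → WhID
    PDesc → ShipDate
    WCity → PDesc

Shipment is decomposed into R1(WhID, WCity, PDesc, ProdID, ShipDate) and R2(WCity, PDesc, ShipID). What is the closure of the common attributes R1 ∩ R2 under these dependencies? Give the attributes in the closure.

WCity, PDesc, ShipID, ShipDate

R1 ∩ R2 = {WCity, PDesc}.
PDesc → ShipDate applies, adding ShipDate
WCity, ShipDate → ShipID applies, adding ShipID
Closure: {WCity, PDesc, ShipID, ShipDate}.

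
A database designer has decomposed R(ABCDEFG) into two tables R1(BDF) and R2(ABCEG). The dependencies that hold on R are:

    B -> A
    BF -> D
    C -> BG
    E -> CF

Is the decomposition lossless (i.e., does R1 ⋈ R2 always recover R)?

No

Common attributes: R1 ∩ R2 = {B}.
Closure of {B}: B → A applies, adding A. So (B)⁺ = {AB}.
The closure contains neither all of R1 = {BDF} nor all of R2 = {ABCEG}, so the common attributes are not a superkey of either fragment. The join is lossy.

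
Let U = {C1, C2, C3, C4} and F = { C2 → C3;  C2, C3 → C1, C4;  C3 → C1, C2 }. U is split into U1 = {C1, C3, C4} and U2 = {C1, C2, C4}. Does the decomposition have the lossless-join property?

Common attributes: U1 ∩ U2 = {C1, C4}.
No dependency enlarges {C1, C4}, so (C1, C4)⁺ = {C1, C4}.
The closure contains neither all of U1 = {C1, C3, C4} nor all of U2 = {C1, C2, C4}, so the common attributes are not a superkey of either fragment. The join is lossy.

No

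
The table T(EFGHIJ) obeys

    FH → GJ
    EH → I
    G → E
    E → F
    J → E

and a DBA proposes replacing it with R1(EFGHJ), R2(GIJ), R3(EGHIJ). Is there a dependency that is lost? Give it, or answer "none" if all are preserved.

FH → GJ lies within R1.
EH → I lies within R3.
G → E lies within R1.
E → F lies within R1.
J → E lies within R1.
Every dependency is enforceable on the fragments, so the decomposition is dependency-preserving.

none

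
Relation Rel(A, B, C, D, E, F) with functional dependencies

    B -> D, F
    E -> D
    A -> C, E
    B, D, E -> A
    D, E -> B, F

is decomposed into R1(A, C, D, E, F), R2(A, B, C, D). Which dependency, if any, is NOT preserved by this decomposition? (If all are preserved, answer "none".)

Check B → D, F: no single fragment contains all of {B, D, F}, and the restricted closure of {B} across the fragments never reaches {D, F}.
E → D is preserved.
A → C, E is preserved.
B, D, E → A is preserved.
D, E → B, F is preserved.

B -> D, F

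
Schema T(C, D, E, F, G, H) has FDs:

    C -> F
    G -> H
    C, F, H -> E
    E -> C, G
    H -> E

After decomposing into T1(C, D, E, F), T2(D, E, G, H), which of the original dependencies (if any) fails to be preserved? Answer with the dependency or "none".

C → F lies within T1.
G → H lies within T2.
C, F, H → E: restricted closure across fragments reaches E.
E → C, G: restricted closure across fragments reaches C, G.
H → E lies within T2.
Every dependency is enforceable on the fragments, so the decomposition is dependency-preserving.

none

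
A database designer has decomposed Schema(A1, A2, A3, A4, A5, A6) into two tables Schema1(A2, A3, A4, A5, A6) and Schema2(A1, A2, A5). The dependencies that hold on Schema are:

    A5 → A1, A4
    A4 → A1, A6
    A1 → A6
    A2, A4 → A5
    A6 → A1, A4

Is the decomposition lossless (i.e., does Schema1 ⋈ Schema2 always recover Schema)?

Common attributes: Schema1 ∩ Schema2 = {A2, A5}.
Closure of {A2, A5}: A5 → A1, A4 applies, adding A1, A4; A4 → A1, A6 applies, adding A6. So (A2, A5)⁺ = {A1, A2, A4, A5, A6}.
This closure contains every attribute of Schema2, so Schema1 ∩ Schema2 → Schema2. The join is lossless.

Yes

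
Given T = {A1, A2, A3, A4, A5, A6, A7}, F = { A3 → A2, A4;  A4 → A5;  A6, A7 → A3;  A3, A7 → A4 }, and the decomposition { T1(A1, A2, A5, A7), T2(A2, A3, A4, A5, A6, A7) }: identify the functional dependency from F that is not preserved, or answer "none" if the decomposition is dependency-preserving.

A3 → A2, A4 lies within T2.
A4 → A5 lies within T2.
A6, A7 → A3 lies within T2.
A3, A7 → A4 lies within T2.
Every dependency is enforceable on the fragments, so the decomposition is dependency-preserving.

none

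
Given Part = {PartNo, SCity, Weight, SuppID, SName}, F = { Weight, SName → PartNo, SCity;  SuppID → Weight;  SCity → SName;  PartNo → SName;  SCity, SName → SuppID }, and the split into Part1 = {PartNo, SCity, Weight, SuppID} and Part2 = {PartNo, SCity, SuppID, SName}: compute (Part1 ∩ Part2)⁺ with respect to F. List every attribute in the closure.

PartNo, SCity, Weight, SuppID, SName

Part1 ∩ Part2 = {PartNo, SCity, SuppID}.
SuppID → Weight applies, adding Weight
SCity → SName applies, adding SName
Closure: {PartNo, SCity, Weight, SuppID, SName}.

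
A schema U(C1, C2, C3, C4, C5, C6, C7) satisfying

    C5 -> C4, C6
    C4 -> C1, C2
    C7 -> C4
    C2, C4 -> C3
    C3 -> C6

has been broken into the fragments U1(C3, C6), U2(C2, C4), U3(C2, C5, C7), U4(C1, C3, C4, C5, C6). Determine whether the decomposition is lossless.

Chase test. Columns are C1, C2, C3, C4, C5, C6, C7; row i has aⱼ where attribute j ∈ Ui, else bᵢⱼ.
Initial tableau (one row per fragment):
  row 1: b11 b12 a3 b14 b15 a6 b17
  row 2: b21 a2 b23 a4 b25 b26 b27
  row 3: b31 a2 b33 b34 a5 b36 a7
  row 4: a1 b42 a3 a4 a5 a6 b47
Rows 3 and 4 agree on C5; apply C5→C4, C6 and equate their C4, C6 entries.
Rows 2 and 3 agree on C4; apply C4→C1, C2 and equate their C1, C2 entries.
Rows 2 and 4 agree on C4; apply C4→C1, C2 and equate their C1, C2 entries.
Rows 2 and 3 agree on C2, C4; apply C2, C4→C3 and equate their C3 entries.
Rows 2 and 4 agree on C2, C4; apply C2, C4→C3 and equate their C3 entries.
Rows 1 and 2 agree on C3; apply C3→C6 and equate their C6 entries.
Row 3 is now all distinguished symbols — the join is lossless.

Yes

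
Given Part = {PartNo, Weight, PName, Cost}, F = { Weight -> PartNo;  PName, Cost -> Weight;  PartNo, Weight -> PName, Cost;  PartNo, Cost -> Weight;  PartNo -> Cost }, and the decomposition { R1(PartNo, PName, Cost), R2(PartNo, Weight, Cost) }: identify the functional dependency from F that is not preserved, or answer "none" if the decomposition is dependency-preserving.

Weight → PartNo lies within R2.
PName, Cost → Weight: restricted closure across fragments reaches Weight.
PartNo, Weight → PName, Cost: restricted closure across fragments reaches PName, Cost.
PartNo, Cost → Weight lies within R2.
PartNo → Cost lies within R1.
Every dependency is enforceable on the fragments, so the decomposition is dependency-preserving.

none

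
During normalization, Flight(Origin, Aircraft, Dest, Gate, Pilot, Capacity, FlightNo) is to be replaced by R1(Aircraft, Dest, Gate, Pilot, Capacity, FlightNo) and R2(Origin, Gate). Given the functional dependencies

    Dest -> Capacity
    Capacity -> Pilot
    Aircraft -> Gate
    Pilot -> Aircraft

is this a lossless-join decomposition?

No

Common attributes: R1 ∩ R2 = {Gate}.
No dependency enlarges {Gate}, so (Gate)⁺ = {Gate}.
The closure contains neither all of R1 = {Aircraft, Dest, Gate, Pilot, Capacity, FlightNo} nor all of R2 = {Origin, Gate}, so the common attributes are not a superkey of either fragment. The join is lossy.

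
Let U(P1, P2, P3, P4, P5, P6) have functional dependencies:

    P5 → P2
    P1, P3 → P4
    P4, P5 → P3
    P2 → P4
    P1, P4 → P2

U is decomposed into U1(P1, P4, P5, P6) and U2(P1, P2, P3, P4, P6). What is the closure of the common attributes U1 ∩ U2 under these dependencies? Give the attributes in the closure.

U1 ∩ U2 = {P1, P4, P6}.
P1, P4 → P2 applies, adding P2
Closure: {P1, P2, P4, P6}.

P1, P2, P4, P6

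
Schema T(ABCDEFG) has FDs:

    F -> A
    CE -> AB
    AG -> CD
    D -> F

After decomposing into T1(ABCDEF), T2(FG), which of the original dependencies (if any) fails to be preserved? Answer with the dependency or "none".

AG -> CD

Check AG → CD: no single fragment contains all of {ACDG}, and the restricted closure of {AG} across the fragments never reaches {CD}.
F → A is preserved.
CE → AB is preserved.
D → F is preserved.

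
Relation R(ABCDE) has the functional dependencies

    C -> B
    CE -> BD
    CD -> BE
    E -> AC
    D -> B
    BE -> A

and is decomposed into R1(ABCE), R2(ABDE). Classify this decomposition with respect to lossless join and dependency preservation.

lossless but not dependency-preserving

Lossless test: (ABE)⁺ = {ABCDE}, which contains all of one fragment — lossless.
Dependency preservation: the restricted closure of {CD} across the fragments never reaches {BE}, so CD → BE cannot be enforced without a join — not preserved.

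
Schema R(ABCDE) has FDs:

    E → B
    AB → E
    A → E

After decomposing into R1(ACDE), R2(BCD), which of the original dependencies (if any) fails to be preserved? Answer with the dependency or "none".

Check E → B: no single fragment contains all of {BE}, and the restricted closure of {E} across the fragments never reaches {B}.
AB → E is preserved.
A → E is preserved.

E → B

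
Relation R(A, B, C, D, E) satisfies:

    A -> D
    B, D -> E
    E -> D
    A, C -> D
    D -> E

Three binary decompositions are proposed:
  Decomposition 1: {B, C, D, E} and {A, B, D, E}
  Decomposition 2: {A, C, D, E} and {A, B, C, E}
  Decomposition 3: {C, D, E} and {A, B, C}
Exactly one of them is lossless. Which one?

Decomposition 2

Decomposition 1: common = {B, D, E}, closure = {B, D, E} → lossy.
Decomposition 2: common = {A, C, E}, closure = {A, C, D, E} → lossless.
Decomposition 3: common = {C}, closure = {C} → lossy.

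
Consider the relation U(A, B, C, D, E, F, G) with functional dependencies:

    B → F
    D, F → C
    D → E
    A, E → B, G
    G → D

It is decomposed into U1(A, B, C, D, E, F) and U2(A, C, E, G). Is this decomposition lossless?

Common attributes: U1 ∩ U2 = {A, C, E}.
Closure of {A, C, E}: A, E → B, G applies, adding B, G; G → D applies, adding D; B → F applies, adding F. So (A, C, E)⁺ = {A, B, C, D, E, F, G}.
This closure contains every attribute of U1, so U1 ∩ U2 → U1. The join is lossless.

Yes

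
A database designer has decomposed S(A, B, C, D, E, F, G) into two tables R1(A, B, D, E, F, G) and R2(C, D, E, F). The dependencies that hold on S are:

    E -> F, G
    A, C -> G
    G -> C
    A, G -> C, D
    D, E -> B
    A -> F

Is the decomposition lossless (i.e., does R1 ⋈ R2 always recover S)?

Common attributes: R1 ∩ R2 = {D, E, F}.
Closure of {D, E, F}: E → F, G applies, adding G; G → C applies, adding C; D, E → B applies, adding B. So (D, E, F)⁺ = {B, C, D, E, F, G}.
This closure contains every attribute of R2, so R1 ∩ R2 → R2. The join is lossless.

Yes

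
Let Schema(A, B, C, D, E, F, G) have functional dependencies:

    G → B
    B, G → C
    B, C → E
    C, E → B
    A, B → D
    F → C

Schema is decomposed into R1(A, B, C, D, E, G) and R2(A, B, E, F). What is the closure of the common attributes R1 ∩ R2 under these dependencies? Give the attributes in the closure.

A, B, D, E

R1 ∩ R2 = {A, B, E}.
A, B → D applies, adding D
Closure: {A, B, D, E}.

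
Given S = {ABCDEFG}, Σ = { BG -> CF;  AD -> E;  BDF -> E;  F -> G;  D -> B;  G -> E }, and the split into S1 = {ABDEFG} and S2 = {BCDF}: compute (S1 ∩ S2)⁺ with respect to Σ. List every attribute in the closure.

S1 ∩ S2 = {BDF}.
BDF → E applies, adding E
F → G applies, adding G
BG → CF applies, adding C
Closure: {BCDEFG}.

BCDEFG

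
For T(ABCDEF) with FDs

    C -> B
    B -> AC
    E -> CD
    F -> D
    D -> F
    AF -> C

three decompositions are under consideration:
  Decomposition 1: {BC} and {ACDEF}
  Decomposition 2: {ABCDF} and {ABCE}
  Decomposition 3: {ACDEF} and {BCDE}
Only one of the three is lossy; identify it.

Decomposition 2

Decomposition 1: common = {C}, closure = {ABC} → lossless.
Decomposition 2: common = {ABC}, closure = {ABC} → lossy.
Decomposition 3: common = {CDE}, closure = {ABCDEF} → lossless.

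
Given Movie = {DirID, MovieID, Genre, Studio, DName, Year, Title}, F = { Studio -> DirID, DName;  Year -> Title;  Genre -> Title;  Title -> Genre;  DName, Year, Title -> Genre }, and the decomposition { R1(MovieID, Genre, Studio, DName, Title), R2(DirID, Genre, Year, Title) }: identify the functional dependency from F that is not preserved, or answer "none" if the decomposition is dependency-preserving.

Studio -> DirID, DName

Check Studio → DirID, DName: no single fragment contains all of {DirID, Studio, DName}, and the restricted closure of {Studio} across the fragments never reaches {DirID, DName}.
Year → Title is preserved.
Genre → Title is preserved.
Title → Genre is preserved.
DName, Year, Title → Genre is preserved.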